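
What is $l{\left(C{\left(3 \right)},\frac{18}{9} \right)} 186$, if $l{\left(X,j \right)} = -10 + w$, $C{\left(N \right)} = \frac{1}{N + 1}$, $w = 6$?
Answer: $-744$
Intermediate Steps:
$C{\left(N \right)} = \frac{1}{1 + N}$
$l{\left(X,j \right)} = -4$ ($l{\left(X,j \right)} = -10 + 6 = -4$)
$l{\left(C{\left(3 \right)},\frac{18}{9} \right)} 186 = \left(-4\right) 186 = -744$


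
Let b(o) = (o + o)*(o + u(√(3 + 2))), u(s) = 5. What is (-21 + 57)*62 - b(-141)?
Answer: -36120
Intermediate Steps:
b(o) = 2*o*(5 + o) (b(o) = (o + o)*(o + 5) = (2*o)*(5 + o) = 2*o*(5 + o))
(-21 + 57)*62 - b(-141) = (-21 + 57)*62 - 2*(-141)*(5 - 141) = 36*62 - 2*(-141)*(-136) = 2232 - 1*38352 = 2232 - 38352 = -36120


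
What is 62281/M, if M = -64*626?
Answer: -62281/40064 ≈ -1.5545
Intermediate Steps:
M = -40064
62281/M = 62281/(-40064) = 62281*(-1/40064) = -62281/40064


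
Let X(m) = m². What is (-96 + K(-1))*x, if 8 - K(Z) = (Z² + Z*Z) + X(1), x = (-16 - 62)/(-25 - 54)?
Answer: -7098/79 ≈ -89.848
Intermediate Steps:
x = 78/79 (x = -78/(-79) = -78*(-1/79) = 78/79 ≈ 0.98734)
K(Z) = 7 - 2*Z² (K(Z) = 8 - ((Z² + Z*Z) + 1²) = 8 - ((Z² + Z²) + 1) = 8 - (2*Z² + 1) = 8 - (1 + 2*Z²) = 8 + (-1 - 2*Z²) = 7 - 2*Z²)
(-96 + K(-1))*x = (-96 + (7 - 2*(-1)²))*(78/79) = (-96 + (7 - 2*1))*(78/79) = (-96 + (7 - 2))*(78/79) = (-96 + 5)*(78/79) = -91*78/79 = -7098/79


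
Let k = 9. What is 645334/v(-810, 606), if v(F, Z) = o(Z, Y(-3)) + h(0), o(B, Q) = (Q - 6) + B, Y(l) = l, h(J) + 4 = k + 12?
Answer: 322667/307 ≈ 1051.0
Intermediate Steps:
h(J) = 17 (h(J) = -4 + (9 + 12) = -4 + 21 = 17)
o(B, Q) = -6 + B + Q (o(B, Q) = (-6 + Q) + B = -6 + B + Q)
v(F, Z) = 8 + Z (v(F, Z) = (-6 + Z - 3) + 17 = (-9 + Z) + 17 = 8 + Z)
645334/v(-810, 606) = 645334/(8 + 606) = 645334/614 = 645334*(1/614) = 322667/307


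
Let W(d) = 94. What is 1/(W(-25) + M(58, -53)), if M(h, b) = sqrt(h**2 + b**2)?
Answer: 94/2663 - sqrt(6173)/2663 ≈ 0.0057948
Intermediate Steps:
M(h, b) = sqrt(b**2 + h**2)
1/(W(-25) + M(58, -53)) = 1/(94 + sqrt((-53)**2 + 58**2)) = 1/(94 + sqrt(2809 + 3364)) = 1/(94 + sqrt(6173))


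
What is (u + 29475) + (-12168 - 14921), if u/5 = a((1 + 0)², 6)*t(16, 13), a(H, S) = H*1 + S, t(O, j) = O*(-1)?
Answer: 1826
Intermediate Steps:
t(O, j) = -O
a(H, S) = H + S
u = -560 (u = 5*(((1 + 0)² + 6)*(-1*16)) = 5*((1² + 6)*(-16)) = 5*((1 + 6)*(-16)) = 5*(7*(-16)) = 5*(-112) = -560)
(u + 29475) + (-12168 - 14921) = (-560 + 29475) + (-12168 - 14921) = 28915 - 27089 = 1826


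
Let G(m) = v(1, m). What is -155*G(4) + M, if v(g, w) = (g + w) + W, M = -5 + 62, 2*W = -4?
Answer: -408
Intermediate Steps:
W = -2 (W = (½)*(-4) = -2)
M = 57
v(g, w) = -2 + g + w (v(g, w) = (g + w) - 2 = -2 + g + w)
G(m) = -1 + m (G(m) = -2 + 1 + m = -1 + m)
-155*G(4) + M = -155*(-1 + 4) + 57 = -155*3 + 57 = -465 + 57 = -408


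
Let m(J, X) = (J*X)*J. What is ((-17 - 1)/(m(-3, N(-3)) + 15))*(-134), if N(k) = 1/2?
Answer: 1608/13 ≈ 123.69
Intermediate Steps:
N(k) = ½
m(J, X) = X*J²
((-17 - 1)/(m(-3, N(-3)) + 15))*(-134) = ((-17 - 1)/((½)*(-3)² + 15))*(-134) = -18/((½)*9 + 15)*(-134) = -18/(9/2 + 15)*(-134) = -18/39/2*(-134) = -18*2/39*(-134) = -12/13*(-134) = 1608/13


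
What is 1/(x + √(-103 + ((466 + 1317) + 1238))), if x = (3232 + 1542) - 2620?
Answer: 1077/2318399 - √2918/4636798 ≈ 0.00045289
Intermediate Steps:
x = 2154 (x = 4774 - 2620 = 2154)
1/(x + √(-103 + ((466 + 1317) + 1238))) = 1/(2154 + √(-103 + ((466 + 1317) + 1238))) = 1/(2154 + √(-103 + (1783 + 1238))) = 1/(2154 + √(-103 + 3021)) = 1/(2154 + √2918)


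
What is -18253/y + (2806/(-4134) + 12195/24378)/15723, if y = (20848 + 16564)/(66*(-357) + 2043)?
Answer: 51865557714556173743/4940076099229596 ≈ 10499.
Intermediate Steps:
y = -37412/21519 (y = 37412/(-23562 + 2043) = 37412/(-21519) = 37412*(-1/21519) = -37412/21519 ≈ -1.7386)
-18253/y + (2806/(-4134) + 12195/24378)/15723 = -18253/(-37412/21519) + (2806/(-4134) + 12195/24378)/15723 = -18253*(-21519/37412) + (2806*(-1/4134) + 12195*(1/24378))*(1/15723) = 392786307/37412 + (-1403/2067 + 4065/8126)*(1/15723) = 392786307/37412 - 2998423/16796442*1/15723 = 392786307/37412 - 2998423/264090457566 = 51865557714556173743/4940076099229596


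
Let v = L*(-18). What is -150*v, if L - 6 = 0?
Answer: 16200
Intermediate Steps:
L = 6 (L = 6 + 0 = 6)
v = -108 (v = 6*(-18) = -108)
-150*v = -150*(-108) = 16200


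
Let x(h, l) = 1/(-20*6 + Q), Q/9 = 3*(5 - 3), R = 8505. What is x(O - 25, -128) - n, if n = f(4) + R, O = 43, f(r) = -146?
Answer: -551695/66 ≈ -8359.0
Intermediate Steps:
Q = 54 (Q = 9*(3*(5 - 3)) = 9*(3*2) = 9*6 = 54)
x(h, l) = -1/66 (x(h, l) = 1/(-20*6 + 54) = 1/(-120 + 54) = 1/(-66) = -1/66)
n = 8359 (n = -146 + 8505 = 8359)
x(O - 25, -128) - n = -1/66 - 1*8359 = -1/66 - 8359 = -551695/66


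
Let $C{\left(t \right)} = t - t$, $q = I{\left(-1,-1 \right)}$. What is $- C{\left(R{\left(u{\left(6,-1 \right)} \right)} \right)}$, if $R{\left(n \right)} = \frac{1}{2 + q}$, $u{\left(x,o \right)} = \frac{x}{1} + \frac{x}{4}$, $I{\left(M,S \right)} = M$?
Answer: $0$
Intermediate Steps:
$q = -1$
$u{\left(x,o \right)} = \frac{5 x}{4}$ ($u{\left(x,o \right)} = x 1 + x \frac{1}{4} = x + \frac{x}{4} = \frac{5 x}{4}$)
$R{\left(n \right)} = 1$ ($R{\left(n \right)} = \frac{1}{2 - 1} = 1^{-1} = 1$)
$C{\left(t \right)} = 0$
$- C{\left(R{\left(u{\left(6,-1 \right)} \right)} \right)} = \left(-1\right) 0 = 0$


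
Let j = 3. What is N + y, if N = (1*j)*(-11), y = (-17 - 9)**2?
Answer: 643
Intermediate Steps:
y = 676 (y = (-26)**2 = 676)
N = -33 (N = (1*3)*(-11) = 3*(-11) = -33)
N + y = -33 + 676 = 643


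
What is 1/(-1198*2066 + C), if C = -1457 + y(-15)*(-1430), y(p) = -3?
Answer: -1/2472235 ≈ -4.0449e-7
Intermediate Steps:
C = 2833 (C = -1457 - 3*(-1430) = -1457 + 4290 = 2833)
1/(-1198*2066 + C) = 1/(-1198*2066 + 2833) = 1/(-2475068 + 2833) = 1/(-2472235) = -1/2472235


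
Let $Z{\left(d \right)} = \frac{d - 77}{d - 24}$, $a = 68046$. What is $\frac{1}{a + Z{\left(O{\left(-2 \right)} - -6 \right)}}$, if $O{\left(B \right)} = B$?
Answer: $\frac{20}{1360993} \approx 1.4695 \cdot 10^{-5}$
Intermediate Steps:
$Z{\left(d \right)} = \frac{-77 + d}{-24 + d}$
$\frac{1}{a + Z{\left(O{\left(-2 \right)} - -6 \right)}} = \frac{1}{68046 + \frac{-77 - -4}{-24 - -4}} = \frac{1}{68046 + \frac{-77 + \left(-2 + 6\right)}{-24 + \left(-2 + 6\right)}} = \frac{1}{68046 + \frac{-77 + 4}{-24 + 4}} = \frac{1}{68046 + \frac{1}{-20} \left(-73\right)} = \frac{1}{68046 - - \frac{73}{20}} = \frac{1}{68046 + \frac{73}{20}} = \frac{1}{\frac{1360993}{20}} = \frac{20}{1360993}$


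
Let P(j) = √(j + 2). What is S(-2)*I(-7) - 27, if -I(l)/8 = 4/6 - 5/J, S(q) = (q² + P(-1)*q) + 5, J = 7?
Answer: -73/3 ≈ -24.333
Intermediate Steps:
P(j) = √(2 + j)
S(q) = 5 + q + q² (S(q) = (q² + √(2 - 1)*q) + 5 = (q² + √1*q) + 5 = (q² + 1*q) + 5 = (q² + q) + 5 = (q + q²) + 5 = 5 + q + q²)
I(l) = 8/21 (I(l) = -8*(4/6 - 5/7) = -8*(4*(⅙) - 5*⅐) = -8*(⅔ - 5/7) = -8*(-1/21) = 8/21)
S(-2)*I(-7) - 27 = (5 - 2 + (-2)²)*(8/21) - 27 = (5 - 2 + 4)*(8/21) - 27 = 7*(8/21) - 27 = 8/3 - 27 = -73/3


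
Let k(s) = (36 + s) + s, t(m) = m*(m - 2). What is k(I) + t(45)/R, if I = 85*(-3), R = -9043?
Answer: -4288317/9043 ≈ -474.21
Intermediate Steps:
t(m) = m*(-2 + m)
I = -255
k(s) = 36 + 2*s
k(I) + t(45)/R = (36 + 2*(-255)) + (45*(-2 + 45))/(-9043) = (36 - 510) + (45*43)*(-1/9043) = -474 + 1935*(-1/9043) = -474 - 1935/9043 = -4288317/9043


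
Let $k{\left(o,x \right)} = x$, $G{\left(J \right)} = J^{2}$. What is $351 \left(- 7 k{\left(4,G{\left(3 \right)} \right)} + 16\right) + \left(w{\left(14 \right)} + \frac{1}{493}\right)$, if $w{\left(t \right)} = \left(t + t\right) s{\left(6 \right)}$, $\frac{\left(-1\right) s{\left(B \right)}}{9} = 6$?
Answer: $- \frac{8878436}{493} \approx -18009.0$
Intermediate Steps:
$s{\left(B \right)} = -54$ ($s{\left(B \right)} = \left(-9\right) 6 = -54$)
$w{\left(t \right)} = - 108 t$ ($w{\left(t \right)} = \left(t + t\right) \left(-54\right) = 2 t \left(-54\right) = - 108 t$)
$351 \left(- 7 k{\left(4,G{\left(3 \right)} \right)} + 16\right) + \left(w{\left(14 \right)} + \frac{1}{493}\right) = 351 \left(- 7 \cdot 3^{2} + 16\right) + \left(\left(-108\right) 14 + \frac{1}{493}\right) = 351 \left(\left(-7\right) 9 + 16\right) + \left(-1512 + \frac{1}{493}\right) = 351 \left(-63 + 16\right) - \frac{745415}{493} = 351 \left(-47\right) - \frac{745415}{493} = -16497 - \frac{745415}{493} = - \frac{8878436}{493}$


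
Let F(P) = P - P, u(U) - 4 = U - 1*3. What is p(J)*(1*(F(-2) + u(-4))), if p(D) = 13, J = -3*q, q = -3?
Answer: -39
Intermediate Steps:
u(U) = 1 + U (u(U) = 4 + (U - 1*3) = 4 + (U - 3) = 4 + (-3 + U) = 1 + U)
F(P) = 0
J = 9 (J = -3*(-3) = 9)
p(J)*(1*(F(-2) + u(-4))) = 13*(1*(0 + (1 - 4))) = 13*(1*(0 - 3)) = 13*(1*(-3)) = 13*(-3) = -39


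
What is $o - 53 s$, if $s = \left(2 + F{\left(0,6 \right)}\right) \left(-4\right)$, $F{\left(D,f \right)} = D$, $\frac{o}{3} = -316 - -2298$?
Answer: $6370$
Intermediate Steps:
$o = 5946$ ($o = 3 \left(-316 - -2298\right) = 3 \left(-316 + 2298\right) = 3 \cdot 1982 = 5946$)
$s = -8$ ($s = \left(2 + 0\right) \left(-4\right) = 2 \left(-4\right) = -8$)
$o - 53 s = 5946 - -424 = 5946 + 424 = 6370$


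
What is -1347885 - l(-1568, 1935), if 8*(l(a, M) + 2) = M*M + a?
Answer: -14525721/8 ≈ -1.8157e+6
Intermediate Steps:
l(a, M) = -2 + a/8 + M²/8 (l(a, M) = -2 + (M*M + a)/8 = -2 + (M² + a)/8 = -2 + (a + M²)/8 = -2 + (a/8 + M²/8) = -2 + a/8 + M²/8)
-1347885 - l(-1568, 1935) = -1347885 - (-2 + (⅛)*(-1568) + (⅛)*1935²) = -1347885 - (-2 - 196 + (⅛)*3744225) = -1347885 - (-2 - 196 + 3744225/8) = -1347885 - 1*3742641/8 = -1347885 - 3742641/8 = -14525721/8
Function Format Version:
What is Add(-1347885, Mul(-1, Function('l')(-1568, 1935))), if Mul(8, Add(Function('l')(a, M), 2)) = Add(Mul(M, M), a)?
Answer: Rational(-14525721, 8) ≈ -1.8157e+6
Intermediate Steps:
Function('l')(a, M) = Add(-2, Mul(Rational(1, 8), a), Mul(Rational(1, 8), Pow(M, 2))) (Function('l')(a, M) = Add(-2, Mul(Rational(1, 8), Add(Mul(M, M), a))) = Add(-2, Mul(Rational(1, 8), Add(Pow(M, 2), a))) = Add(-2, Mul(Rational(1, 8), Add(a, Pow(M, 2)))) = Add(-2, Add(Mul(Rational(1, 8), a), Mul(Rational(1, 8), Pow(M, 2)))) = Add(-2, Mul(Rational(1, 8), a), Mul(Rational(1, 8), Pow(M, 2))))
Add(-1347885, Mul(-1, Function('l')(-1568, 1935))) = Add(-1347885, Mul(-1, Add(-2, Mul(Rational(1, 8), -1568), Mul(Rational(1, 8), Pow(1935, 2))))) = Add(-1347885, Mul(-1, Add(-2, -196, Mul(Rational(1, 8), 3744225)))) = Add(-1347885, Mul(-1, Add(-2, -196, Rational(3744225, 8)))) = Add(-1347885, Mul(-1, Rational(3742641, 8))) = Add(-1347885, Rational(-3742641, 8)) = Rational(-14525721, 8)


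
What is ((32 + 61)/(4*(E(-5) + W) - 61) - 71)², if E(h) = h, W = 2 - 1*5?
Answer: 5184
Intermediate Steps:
W = -3 (W = 2 - 5 = -3)
((32 + 61)/(4*(E(-5) + W) - 61) - 71)² = ((32 + 61)/(4*(-5 - 3) - 61) - 71)² = (93/(4*(-8) - 61) - 71)² = (93/(-32 - 61) - 71)² = (93/(-93) - 71)² = (93*(-1/93) - 71)² = (-1 - 71)² = (-72)² = 5184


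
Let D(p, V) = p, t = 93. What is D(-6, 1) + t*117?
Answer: 10875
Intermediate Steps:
D(-6, 1) + t*117 = -6 + 93*117 = -6 + 10881 = 10875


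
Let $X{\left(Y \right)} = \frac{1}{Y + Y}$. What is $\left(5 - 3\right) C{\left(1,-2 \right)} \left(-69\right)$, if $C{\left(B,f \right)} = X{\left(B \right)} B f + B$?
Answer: $0$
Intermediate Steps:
$X{\left(Y \right)} = \frac{1}{2 Y}$
$C{\left(B,f \right)} = B + \frac{f}{2}$ ($C{\left(B,f \right)} = \frac{1}{2 B} B f + B = \frac{f}{2} + B = B + \frac{f}{2}$)
$\left(5 - 3\right) C{\left(1,-2 \right)} \left(-69\right) = \left(5 - 3\right) \left(1 + \frac{1}{2} \left(-2\right)\right) \left(-69\right) = 2 \left(1 - 1\right) \left(-69\right) = 2 \cdot 0 \left(-69\right) = 0 \left(-69\right) = 0$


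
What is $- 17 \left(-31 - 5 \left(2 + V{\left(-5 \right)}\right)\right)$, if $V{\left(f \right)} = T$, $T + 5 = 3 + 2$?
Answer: $697$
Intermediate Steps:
$T = 0$ ($T = -5 + \left(3 + 2\right) = -5 + 5 = 0$)
$V{\left(f \right)} = 0$
$- 17 \left(-31 - 5 \left(2 + V{\left(-5 \right)}\right)\right) = - 17 \left(-31 - 5 \left(2 + 0\right)\right) = - 17 \left(-31 - 10\right) = \left(-17\right) \left(-41\right) = 697$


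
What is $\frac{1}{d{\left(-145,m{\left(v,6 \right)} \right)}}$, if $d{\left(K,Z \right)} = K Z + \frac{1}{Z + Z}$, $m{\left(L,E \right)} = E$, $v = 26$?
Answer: $- \frac{12}{10439} \approx -0.0011495$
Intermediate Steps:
$d{\left(K,Z \right)} = \frac{1}{2 Z} + K Z$ ($d{\left(K,Z \right)} = K Z + \frac{1}{2 Z} = \frac{1}{2 Z} + K Z$)
$\frac{1}{d{\left(-145,m{\left(v,6 \right)} \right)}} = \frac{1}{\frac{1}{2 \cdot 6} - 870} = \frac{1}{\frac{1}{2} \cdot \frac{1}{6} - 870} = \frac{1}{\frac{1}{12} - 870} = \frac{1}{- \frac{10439}{12}} = - \frac{12}{10439}$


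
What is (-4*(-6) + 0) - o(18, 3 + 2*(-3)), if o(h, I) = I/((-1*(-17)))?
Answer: 411/17 ≈ 24.176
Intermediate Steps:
o(h, I) = I/17
(-4*(-6) + 0) - o(18, 3 + 2*(-3)) = (-4*(-6) + 0) - (3 + 2*(-3))/17 = (24 + 0) - (3 - 6)/17 = 24 - (-3)/17 = 24 - 1*(-3/17) = 24 + 3/17 = 411/17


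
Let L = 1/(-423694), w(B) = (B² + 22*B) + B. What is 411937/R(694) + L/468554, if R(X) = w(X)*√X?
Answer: -1/198523518476 + 411937*√694/345333012 ≈ 0.031425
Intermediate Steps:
w(B) = B² + 23*B
L = -1/423694 ≈ -2.3602e-6
R(X) = X^(3/2)*(23 + X) (R(X) = (X*(23 + X))*√X = X^(3/2)*(23 + X))
411937/R(694) + L/468554 = 411937/((694^(3/2)*(23 + 694))) - 1/423694/468554 = 411937/(((694*√694)*717)) - 1/423694*1/468554 = 411937/((497598*√694)) - 1/198523518476 = 411937*(√694/345333012) - 1/198523518476 = 411937*√694/345333012 - 1/198523518476 = -1/198523518476 + 411937*√694/345333012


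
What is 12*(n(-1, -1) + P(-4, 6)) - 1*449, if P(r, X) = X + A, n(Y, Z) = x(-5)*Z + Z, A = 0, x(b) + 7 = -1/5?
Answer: -1513/5 ≈ -302.60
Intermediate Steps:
x(b) = -36/5 (x(b) = -7 - 1/5 = -7 - 1*⅕ = -7 - ⅕ = -36/5)
n(Y, Z) = -31*Z/5 (n(Y, Z) = -36*Z/5 + Z = -31*Z/5)
P(r, X) = X (P(r, X) = X + 0 = X)
12*(n(-1, -1) + P(-4, 6)) - 1*449 = 12*(-31/5*(-1) + 6) - 1*449 = 12*(31/5 + 6) - 449 = 12*(61/5) - 449 = 732/5 - 449 = -1513/5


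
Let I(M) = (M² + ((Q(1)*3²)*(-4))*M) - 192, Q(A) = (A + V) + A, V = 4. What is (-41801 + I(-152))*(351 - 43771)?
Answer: -605405060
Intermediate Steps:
Q(A) = 4 + 2*A (Q(A) = (A + 4) + A = (4 + A) + A = 4 + 2*A)
I(M) = -192 + M² - 216*M (I(M) = (M² + (((4 + 2*1)*3²)*(-4))*M) - 192 = (M² + (((4 + 2)*9)*(-4))*M) - 192 = (M² + ((6*9)*(-4))*M) - 192 = (M² + (54*(-4))*M) - 192 = (M² - 216*M) - 192 = -192 + M² - 216*M)
(-41801 + I(-152))*(351 - 43771) = (-41801 + (-192 + (-152)² - 216*(-152)))*(351 - 43771) = (-41801 + (-192 + 23104 + 32832))*(-43420) = (-41801 + 55744)*(-43420) = 13943*(-43420) = -605405060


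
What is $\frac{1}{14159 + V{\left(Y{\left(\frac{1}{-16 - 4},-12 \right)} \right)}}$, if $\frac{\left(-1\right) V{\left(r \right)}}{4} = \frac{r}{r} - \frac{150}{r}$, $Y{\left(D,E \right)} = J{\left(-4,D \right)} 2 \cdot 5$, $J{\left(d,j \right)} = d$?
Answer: $\frac{1}{14140} \approx 7.0721 \cdot 10^{-5}$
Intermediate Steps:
$Y{\left(D,E \right)} = -40$ ($Y{\left(D,E \right)} = \left(-4\right) 2 \cdot 5 = \left(-8\right) 5 = -40$)
$V{\left(r \right)} = -4 + \frac{600}{r}$ ($V{\left(r \right)} = - 4 \left(\frac{r}{r} - \frac{150}{r}\right) = - 4 \left(1 - \frac{150}{r}\right) = -4 + \frac{600}{r}$)
$\frac{1}{14159 + V{\left(Y{\left(\frac{1}{-16 - 4},-12 \right)} \right)}} = \frac{1}{14159 + \left(-4 + \frac{600}{-40}\right)} = \frac{1}{14159 + \left(-4 + 600 \left(- \frac{1}{40}\right)\right)} = \frac{1}{14159 - 19} = \frac{1}{14140}$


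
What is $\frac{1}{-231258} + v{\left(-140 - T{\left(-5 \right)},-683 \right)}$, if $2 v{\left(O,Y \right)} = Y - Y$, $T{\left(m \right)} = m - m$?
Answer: $- \frac{1}{231258} \approx -4.3242 \cdot 10^{-6}$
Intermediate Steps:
$T{\left(m \right)} = 0$
$v{\left(O,Y \right)} = 0$ ($v{\left(O,Y \right)} = \frac{Y - Y}{2} = \frac{1}{2} \cdot 0 = 0$)
$\frac{1}{-231258} + v{\left(-140 - T{\left(-5 \right)},-683 \right)} = \frac{1}{-231258} + 0 = - \frac{1}{231258} + 0 = - \frac{1}{231258}$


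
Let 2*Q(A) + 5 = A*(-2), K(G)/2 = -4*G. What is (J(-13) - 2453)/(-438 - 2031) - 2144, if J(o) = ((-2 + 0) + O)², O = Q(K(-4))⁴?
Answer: -513798278251169/632064 ≈ -8.1289e+8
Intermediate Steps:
K(G) = -8*G (K(G) = 2*(-4*G) = -8*G)
Q(A) = -5/2 - A (Q(A) = -5/2 + (A*(-2))/2 = -5/2 + (-2*A)/2 = -5/2 - A)
O = 22667121/16 (O = (-5/2 - (-8)*(-4))⁴ = (-5/2 - 1*32)⁴ = (-5/2 - 32)⁴ = (-69/2)⁴ = 22667121/16 ≈ 1.4167e+6)
J(o) = 513796923733921/256 (J(o) = ((-2 + 0) + 22667121/16)² = (-2 + 22667121/16)² = (22667089/16)² = 513796923733921/256)
(J(-13) - 2453)/(-438 - 2031) - 2144 = (513796923733921/256 - 2453)/(-438 - 2031) - 2144 = (513796923105953/256)/(-2469) - 2144 = (513796923105953/256)*(-1/2469) - 2144 = -513796923105953/632064 - 2144 = -513798278251169/632064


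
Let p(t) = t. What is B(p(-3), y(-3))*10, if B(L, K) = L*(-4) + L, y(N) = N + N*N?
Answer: 90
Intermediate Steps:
y(N) = N + N**2
B(L, K) = -3*L (B(L, K) = -4*L + L = -3*L)
B(p(-3), y(-3))*10 = -3*(-3)*10 = 9*10 = 90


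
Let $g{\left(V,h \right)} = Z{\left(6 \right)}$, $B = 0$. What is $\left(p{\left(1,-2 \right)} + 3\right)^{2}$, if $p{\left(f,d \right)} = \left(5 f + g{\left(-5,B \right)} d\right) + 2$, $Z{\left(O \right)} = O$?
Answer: $4$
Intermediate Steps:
$g{\left(V,h \right)} = 6$
$p{\left(f,d \right)} = 2 + 5 f + 6 d$ ($p{\left(f,d \right)} = \left(5 f + 6 d\right) + 2 = 2 + 5 f + 6 d$)
$\left(p{\left(1,-2 \right)} + 3\right)^{2} = \left(\left(2 + 5 \cdot 1 + 6 \left(-2\right)\right) + 3\right)^{2} = \left(\left(2 + 5 - 12\right) + 3\right)^{2} = \left(-5 + 3\right)^{2} = \left(-2\right)^{2} = 4$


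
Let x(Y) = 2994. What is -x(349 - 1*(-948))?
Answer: -2994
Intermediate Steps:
-x(349 - 1*(-948)) = -1*2994 = -2994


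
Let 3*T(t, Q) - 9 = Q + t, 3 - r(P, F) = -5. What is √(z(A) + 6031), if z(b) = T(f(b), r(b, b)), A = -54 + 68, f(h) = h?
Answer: 2*√13593/3 ≈ 77.726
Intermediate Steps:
A = 14
r(P, F) = 8 (r(P, F) = 3 - 1*(-5) = 3 + 5 = 8)
T(t, Q) = 3 + Q/3 + t/3 (T(t, Q) = 3 + (Q + t)/3 = 3 + (Q/3 + t/3) = 3 + Q/3 + t/3)
z(b) = 17/3 + b/3 (z(b) = 3 + (⅓)*8 + b/3 = 3 + 8/3 + b/3 = 17/3 + b/3)
√(z(A) + 6031) = √((17/3 + (⅓)*14) + 6031) = √((17/3 + 14/3) + 6031) = √(31/3 + 6031) = √(18124/3) = 2*√13593/3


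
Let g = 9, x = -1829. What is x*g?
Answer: -16461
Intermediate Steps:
x*g = -1829*9 = -16461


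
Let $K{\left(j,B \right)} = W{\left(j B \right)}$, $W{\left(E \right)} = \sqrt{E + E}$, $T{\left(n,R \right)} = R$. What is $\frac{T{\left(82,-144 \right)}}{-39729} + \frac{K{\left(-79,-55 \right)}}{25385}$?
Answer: $\frac{48}{13243} + \frac{\sqrt{8690}}{25385} \approx 0.0072968$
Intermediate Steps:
$W{\left(E \right)} = \sqrt{2} \sqrt{E}$ ($W{\left(E \right)} = \sqrt{2 E} = \sqrt{2} \sqrt{E}$)
$K{\left(j,B \right)} = \sqrt{2} \sqrt{B j}$ ($K{\left(j,B \right)} = \sqrt{2} \sqrt{j B} = \sqrt{2} \sqrt{B j}$)
$\frac{T{\left(82,-144 \right)}}{-39729} + \frac{K{\left(-79,-55 \right)}}{25385} = - \frac{144}{-39729} + \frac{\sqrt{2} \sqrt{\left(-55\right) \left(-79\right)}}{25385} = \left(-144\right) \left(- \frac{1}{39729}\right) + \sqrt{2} \sqrt{4345} \cdot \frac{1}{25385} = \frac{48}{13243} + \sqrt{8690} \cdot \frac{1}{25385} = \frac{48}{13243} + \frac{\sqrt{8690}}{25385}$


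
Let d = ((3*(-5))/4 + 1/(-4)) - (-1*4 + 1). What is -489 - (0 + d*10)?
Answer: -479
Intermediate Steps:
d = -1 (d = (-15*¼ + 1*(-¼)) - (-4 + 1) = (-15/4 - ¼) - 1*(-3) = -4 + 3 = -1)
-489 - (0 + d*10) = -489 - (0 - 1*10) = -489 - (0 - 10) = -489 - 1*(-10) = -489 + 10 = -479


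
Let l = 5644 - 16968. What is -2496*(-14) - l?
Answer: 46268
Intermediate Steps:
l = -11324
-2496*(-14) - l = -2496*(-14) - 1*(-11324) = -1*(-34944) + 11324 = 34944 + 11324 = 46268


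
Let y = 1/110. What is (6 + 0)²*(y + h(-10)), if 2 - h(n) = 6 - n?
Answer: -27702/55 ≈ -503.67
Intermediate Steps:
y = 1/110 ≈ 0.0090909
h(n) = -4 + n (h(n) = 2 - (6 - n) = 2 + (-6 + n) = -4 + n)
(6 + 0)²*(y + h(-10)) = (6 + 0)²*(1/110 + (-4 - 10)) = 6²*(1/110 - 14) = 36*(-1539/110) = -27702/55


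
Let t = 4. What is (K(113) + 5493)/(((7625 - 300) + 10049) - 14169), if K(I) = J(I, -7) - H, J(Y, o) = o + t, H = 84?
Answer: 5406/3205 ≈ 1.6867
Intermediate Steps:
J(Y, o) = 4 + o (J(Y, o) = o + 4 = 4 + o)
K(I) = -87 (K(I) = (4 - 7) - 1*84 = -3 - 84 = -87)
(K(113) + 5493)/(((7625 - 300) + 10049) - 14169) = (-87 + 5493)/(((7625 - 300) + 10049) - 14169) = 5406/((7325 + 10049) - 14169) = 5406/(17374 - 14169) = 5406/3205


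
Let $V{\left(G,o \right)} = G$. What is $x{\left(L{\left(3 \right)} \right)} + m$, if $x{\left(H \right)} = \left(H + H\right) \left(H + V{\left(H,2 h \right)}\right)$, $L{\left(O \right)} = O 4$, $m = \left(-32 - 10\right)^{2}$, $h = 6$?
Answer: $2340$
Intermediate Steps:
$m = 1764$ ($m = \left(-42\right)^{2} = 1764$)
$L{\left(O \right)} = 4 O$
$x{\left(H \right)} = 4 H^{2}$ ($x{\left(H \right)} = \left(H + H\right) \left(H + H\right) = 2 H 2 H = 4 H^{2}$)
$x{\left(L{\left(3 \right)} \right)} + m = 4 \left(4 \cdot 3\right)^{2} + 1764 = 4 \cdot 12^{2} + 1764 = 4 \cdot 144 + 1764 = 576 + 1764 = 2340$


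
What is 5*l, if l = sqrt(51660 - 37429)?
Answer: 5*sqrt(14231) ≈ 596.47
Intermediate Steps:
l = sqrt(14231) ≈ 119.29
5*l = 5*sqrt(14231)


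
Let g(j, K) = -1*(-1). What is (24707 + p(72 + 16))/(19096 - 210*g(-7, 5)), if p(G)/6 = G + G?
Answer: 25763/18886 ≈ 1.3641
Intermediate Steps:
g(j, K) = 1
p(G) = 12*G (p(G) = 6*(G + G) = 6*(2*G) = 12*G)
(24707 + p(72 + 16))/(19096 - 210*g(-7, 5)) = (24707 + 12*(72 + 16))/(19096 - 210*1) = (24707 + 12*88)/(19096 - 210) = (24707 + 1056)/18886 = 25763*(1/18886) = 25763/18886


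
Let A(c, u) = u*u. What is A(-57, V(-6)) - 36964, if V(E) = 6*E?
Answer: -35668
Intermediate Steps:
A(c, u) = u²
A(-57, V(-6)) - 36964 = (6*(-6))² - 36964 = (-36)² - 36964 = 1296 - 36964 = -35668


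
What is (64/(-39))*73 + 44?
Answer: -2956/39 ≈ -75.795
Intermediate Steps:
(64/(-39))*73 + 44 = (64*(-1/39))*73 + 44 = -64/39*73 + 44 = -4672/39 + 44 = -2956/39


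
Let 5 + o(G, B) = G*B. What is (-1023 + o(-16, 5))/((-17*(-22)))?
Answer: -554/187 ≈ -2.9626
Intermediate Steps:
o(G, B) = -5 + B*G (o(G, B) = -5 + G*B = -5 + B*G)
(-1023 + o(-16, 5))/((-17*(-22))) = (-1023 + (-5 + 5*(-16)))/((-17*(-22))) = (-1023 + (-5 - 80))/374 = (-1023 - 85)*(1/374) = -1108*1/374 = -554/187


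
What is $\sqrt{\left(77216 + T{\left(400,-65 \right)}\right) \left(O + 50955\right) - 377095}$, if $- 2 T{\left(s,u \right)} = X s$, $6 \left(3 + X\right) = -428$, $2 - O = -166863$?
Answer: $\frac{5 \sqrt{7220544969}}{3} \approx 1.4162 \cdot 10^{5}$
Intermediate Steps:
$O = 166865$ ($O = 2 - -166863 = 2 + 166863 = 166865$)
$X = - \frac{223}{3}$ ($X = -3 + \frac{1}{6} \left(-428\right) = -3 - \frac{214}{3} = - \frac{223}{3} \approx -74.333$)
$T{\left(s,u \right)} = \frac{223 s}{6}$ ($T{\left(s,u \right)} = - \frac{\left(- \frac{223}{3}\right) s}{2} = \frac{223 s}{6}$)
$\sqrt{\left(77216 + T{\left(400,-65 \right)}\right) \left(O + 50955\right) - 377095} = \sqrt{\left(77216 + \frac{223}{6} \cdot 400\right) \left(166865 + 50955\right) - 377095} = \sqrt{\left(77216 + \frac{44600}{3}\right) 217820 - 377095} = \sqrt{\frac{276248}{3} \cdot 217820 - 377095} = \sqrt{\frac{60172339360}{3} - 377095} = \sqrt{\frac{60171208075}{3}} = \frac{5 \sqrt{7220544969}}{3}$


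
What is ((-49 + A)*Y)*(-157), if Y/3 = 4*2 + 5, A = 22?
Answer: 165321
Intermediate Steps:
Y = 39 (Y = 3*(4*2 + 5) = 3*(8 + 5) = 3*13 = 39)
((-49 + A)*Y)*(-157) = ((-49 + 22)*39)*(-157) = -27*39*(-157) = -1053*(-157) = 165321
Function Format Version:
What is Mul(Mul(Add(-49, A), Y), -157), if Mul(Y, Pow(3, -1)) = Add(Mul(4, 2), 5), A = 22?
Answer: 165321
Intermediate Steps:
Y = 39 (Y = Mul(3, Add(Mul(4, 2), 5)) = Mul(3, Add(8, 5)) = Mul(3, 13) = 39)
Mul(Mul(Add(-49, A), Y), -157) = Mul(Mul(Add(-49, 22), 39), -157) = Mul(Mul(-27, 39), -157) = Mul(-1053, -157) = 165321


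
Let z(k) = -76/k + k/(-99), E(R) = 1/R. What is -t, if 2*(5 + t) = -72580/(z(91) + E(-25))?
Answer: -4085697290/202067 ≈ -20220.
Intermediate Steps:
z(k) = -76/k - k/99 (z(k) = -76/k + k*(-1/99) = -76/k - k/99)
t = 4085697290/202067 (t = -5 + (-72580/((-76/91 - 1/99*91) + 1/(-25)))/2 = -5 + (-72580/((-76*1/91 - 91/99) - 1/25))/2 = -5 + (-72580/((-76/91 - 91/99) - 1/25))/2 = -5 + (-72580/(-15805/9009 - 1/25))/2 = -5 + (-72580/(-404134/225225))/2 = -5 + (-72580*(-225225/404134))/2 = -5 + (½)*(8173415250/202067) = -5 + 4086707625/202067 = 4085697290/202067 ≈ 20220.)
-t = -1*4085697290/202067 = -4085697290/202067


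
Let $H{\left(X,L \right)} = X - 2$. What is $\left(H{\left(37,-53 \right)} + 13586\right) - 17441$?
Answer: $-3820$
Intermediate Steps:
$H{\left(X,L \right)} = -2 + X$
$\left(H{\left(37,-53 \right)} + 13586\right) - 17441 = \left(\left(-2 + 37\right) + 13586\right) - 17441 = \left(35 + 13586\right) - 17441 = 13621 - 17441 = -3820$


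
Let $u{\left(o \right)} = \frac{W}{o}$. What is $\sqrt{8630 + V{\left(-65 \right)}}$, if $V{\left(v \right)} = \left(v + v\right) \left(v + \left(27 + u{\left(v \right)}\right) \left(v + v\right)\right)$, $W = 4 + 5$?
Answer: $64 \sqrt{115} \approx 686.32$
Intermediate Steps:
$W = 9$
$u{\left(o \right)} = \frac{9}{o}$
$V{\left(v \right)} = 2 v \left(v + 2 v \left(27 + \frac{9}{v}\right)\right)$ ($V{\left(v \right)} = \left(v + v\right) \left(v + \left(27 + \frac{9}{v}\right) \left(v + v\right)\right) = 2 v \left(v + \left(27 + \frac{9}{v}\right) 2 v\right) = 2 v \left(v + 2 v \left(27 + \frac{9}{v}\right)\right)$)
$\sqrt{8630 + V{\left(-65 \right)}} = \sqrt{8630 + 2 \left(-65\right) \left(18 + 55 \left(-65\right)\right)} = \sqrt{8630 + 2 \left(-65\right) \left(18 - 3575\right)} = \sqrt{8630 + 2 \left(-65\right) \left(-3557\right)} = \sqrt{8630 + 462410} = \sqrt{471040} = 64 \sqrt{115}$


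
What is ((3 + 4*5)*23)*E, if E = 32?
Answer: 16928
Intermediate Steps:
((3 + 4*5)*23)*E = ((3 + 4*5)*23)*32 = ((3 + 20)*23)*32 = (23*23)*32 = 529*32 = 16928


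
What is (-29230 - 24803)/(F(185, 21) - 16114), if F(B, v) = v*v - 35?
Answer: 2573/748 ≈ 3.4398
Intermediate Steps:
F(B, v) = -35 + v² (F(B, v) = v² - 35 = -35 + v²)
(-29230 - 24803)/(F(185, 21) - 16114) = (-29230 - 24803)/((-35 + 21²) - 16114) = -54033/((-35 + 441) - 16114) = -54033/(406 - 16114) = -54033/(-15708) = -54033*(-1/15708) = 2573/748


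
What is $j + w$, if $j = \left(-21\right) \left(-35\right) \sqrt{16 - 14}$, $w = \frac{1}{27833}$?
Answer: $\frac{1}{27833} + 735 \sqrt{2} \approx 1039.4$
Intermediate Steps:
$w = \frac{1}{27833} \approx 3.5929 \cdot 10^{-5}$
$j = 735 \sqrt{2} \approx 1039.4$
$j + w = 735 \sqrt{2} + \frac{1}{27833} = \frac{1}{27833} + 735 \sqrt{2}$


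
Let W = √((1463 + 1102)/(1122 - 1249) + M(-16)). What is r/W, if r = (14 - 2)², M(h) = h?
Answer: -144*I*√583819/4597 ≈ -23.935*I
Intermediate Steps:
W = I*√583819/127 (W = √((1463 + 1102)/(1122 - 1249) - 16) = √(2565/(-127) - 16) = √(2565*(-1/127) - 16) = √(-2565/127 - 16) = √(-4597/127) = I*√583819/127 ≈ 6.0164*I)
r = 144 (r = 12² = 144)
r/W = 144/((I*√583819/127)) = 144*(-I*√583819/4597) = -144*I*√583819/4597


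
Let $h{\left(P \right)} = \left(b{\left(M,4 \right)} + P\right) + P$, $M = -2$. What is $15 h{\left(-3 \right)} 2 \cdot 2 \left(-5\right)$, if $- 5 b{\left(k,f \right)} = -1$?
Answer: $1740$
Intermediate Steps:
$b{\left(k,f \right)} = \frac{1}{5}$ ($b{\left(k,f \right)} = \left(- \frac{1}{5}\right) \left(-1\right) = \frac{1}{5}$)
$h{\left(P \right)} = \frac{1}{5} + 2 P$ ($h{\left(P \right)} = \left(\frac{1}{5} + P\right) + P = \frac{1}{5} + 2 P$)
$15 h{\left(-3 \right)} 2 \cdot 2 \left(-5\right) = 15 \left(\frac{1}{5} + 2 \left(-3\right)\right) 2 \cdot 2 \left(-5\right) = 15 \left(\frac{1}{5} - 6\right) 4 \left(-5\right) = 15 \left(- \frac{29}{5}\right) \left(-20\right) = \left(-87\right) \left(-20\right) = 1740$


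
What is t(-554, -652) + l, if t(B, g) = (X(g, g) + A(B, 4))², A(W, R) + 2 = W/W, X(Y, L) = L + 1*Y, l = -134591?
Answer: 1568434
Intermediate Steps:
X(Y, L) = L + Y
A(W, R) = -1 (A(W, R) = -2 + W/W = -2 + 1 = -1)
t(B, g) = (-1 + 2*g)² (t(B, g) = ((g + g) - 1)² = (2*g - 1)² = (-1 + 2*g)²)
t(-554, -652) + l = (-1 + 2*(-652))² - 134591 = (-1 - 1304)² - 134591 = (-1305)² - 134591 = 1703025 - 134591 = 1568434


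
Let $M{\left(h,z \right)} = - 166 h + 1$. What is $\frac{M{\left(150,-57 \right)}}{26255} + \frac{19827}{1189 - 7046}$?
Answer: $- \frac{666391328}{153775535} \approx -4.3335$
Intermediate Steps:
$M{\left(h,z \right)} = 1 - 166 h$
$\frac{M{\left(150,-57 \right)}}{26255} + \frac{19827}{1189 - 7046} = \frac{1 - 24900}{26255} + \frac{19827}{1189 - 7046} = \left(1 - 24900\right) \frac{1}{26255} + \frac{19827}{1189 - 7046} = \left(-24899\right) \frac{1}{26255} + \frac{19827}{-5857} = - \frac{24899}{26255} + 19827 \left(- \frac{1}{5857}\right) = - \frac{24899}{26255} - \frac{19827}{5857} = - \frac{666391328}{153775535}$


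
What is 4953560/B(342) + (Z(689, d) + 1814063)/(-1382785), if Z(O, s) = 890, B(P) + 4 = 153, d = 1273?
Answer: 6849438036603/206034965 ≈ 33244.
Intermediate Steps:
B(P) = 149 (B(P) = -4 + 153 = 149)
4953560/B(342) + (Z(689, d) + 1814063)/(-1382785) = 4953560/149 + (890 + 1814063)/(-1382785) = 4953560*(1/149) + 1814953*(-1/1382785) = 4953560/149 - 1814953/1382785 = 6849438036603/206034965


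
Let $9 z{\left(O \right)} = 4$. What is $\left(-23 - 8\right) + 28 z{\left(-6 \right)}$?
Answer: $- \frac{167}{9} \approx -18.556$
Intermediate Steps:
$z{\left(O \right)} = \frac{4}{9}$ ($z{\left(O \right)} = \frac{1}{9} \cdot 4 = \frac{4}{9}$)
$\left(-23 - 8\right) + 28 z{\left(-6 \right)} = \left(-23 - 8\right) + 28 \cdot \frac{4}{9} = -31 + \frac{112}{9} = - \frac{167}{9}$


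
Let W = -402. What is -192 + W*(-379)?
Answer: 152166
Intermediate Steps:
-192 + W*(-379) = -192 - 402*(-379) = -192 + 152358 = 152166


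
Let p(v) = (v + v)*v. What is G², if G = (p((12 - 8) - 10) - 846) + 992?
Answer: 47524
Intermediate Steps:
p(v) = 2*v² (p(v) = (2*v)*v = 2*v²)
G = 218 (G = (2*((12 - 8) - 10)² - 846) + 992 = (2*(4 - 10)² - 846) + 992 = (2*(-6)² - 846) + 992 = (2*36 - 846) + 992 = (72 - 846) + 992 = -774 + 992 = 218)
G² = 218² = 47524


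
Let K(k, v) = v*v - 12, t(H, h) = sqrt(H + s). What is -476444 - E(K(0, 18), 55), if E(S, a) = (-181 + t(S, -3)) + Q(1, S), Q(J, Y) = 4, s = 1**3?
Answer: -476267 - sqrt(313) ≈ -4.7628e+5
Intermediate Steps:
s = 1
t(H, h) = sqrt(1 + H) (t(H, h) = sqrt(H + 1) = sqrt(1 + H))
K(k, v) = -12 + v**2 (K(k, v) = v**2 - 12 = -12 + v**2)
E(S, a) = -177 + sqrt(1 + S) (E(S, a) = (-181 + sqrt(1 + S)) + 4 = -177 + sqrt(1 + S))
-476444 - E(K(0, 18), 55) = -476444 - (-177 + sqrt(1 + (-12 + 18**2))) = -476444 - (-177 + sqrt(1 + (-12 + 324))) = -476444 - (-177 + sqrt(1 + 312)) = -476444 - (-177 + sqrt(313)) = -476444 + (177 - sqrt(313)) = -476267 - sqrt(313)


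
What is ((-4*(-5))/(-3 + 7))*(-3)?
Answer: -15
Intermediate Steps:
((-4*(-5))/(-3 + 7))*(-3) = (20/4)*(-3) = (20*(¼))*(-3) = 5*(-3) = -15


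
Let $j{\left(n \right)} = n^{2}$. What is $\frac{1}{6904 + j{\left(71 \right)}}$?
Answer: $\frac{1}{11945} \approx 8.3717 \cdot 10^{-5}$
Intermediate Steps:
$\frac{1}{6904 + j{\left(71 \right)}} = \frac{1}{6904 + 71^{2}} = \frac{1}{6904 + 5041} = \frac{1}{11945}$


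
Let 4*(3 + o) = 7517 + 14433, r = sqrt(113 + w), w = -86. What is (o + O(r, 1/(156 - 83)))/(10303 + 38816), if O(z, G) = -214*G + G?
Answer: 800311/7171374 ≈ 0.11160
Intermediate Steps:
r = 3*sqrt(3) (r = sqrt(113 - 86) = sqrt(27) = 3*sqrt(3) ≈ 5.1962)
o = 10969/2 (o = -3 + (7517 + 14433)/4 = -3 + (1/4)*21950 = -3 + 10975/2 = 10969/2 ≈ 5484.5)
O(z, G) = -213*G
(o + O(r, 1/(156 - 83)))/(10303 + 38816) = (10969/2 - 213/(156 - 83))/(10303 + 38816) = (10969/2 - 213/73)/49119 = (10969/2 - 213*1/73)*(1/49119) = (10969/2 - 213/73)*(1/49119) = (800311/146)*(1/49119) = 800311/7171374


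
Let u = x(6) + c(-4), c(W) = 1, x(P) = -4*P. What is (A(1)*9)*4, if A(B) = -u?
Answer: 828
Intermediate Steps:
u = -23 (u = -4*6 + 1 = -24 + 1 = -23)
A(B) = 23 (A(B) = -1*(-23) = 23)
(A(1)*9)*4 = (23*9)*4 = 207*4 = 828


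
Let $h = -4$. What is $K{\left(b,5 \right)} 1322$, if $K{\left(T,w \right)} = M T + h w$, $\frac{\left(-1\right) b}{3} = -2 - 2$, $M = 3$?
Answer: $21152$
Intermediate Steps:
$b = 12$ ($b = - 3 \left(-2 - 2\right) = \left(-3\right) \left(-4\right) = 12$)
$K{\left(T,w \right)} = - 4 w + 3 T$ ($K{\left(T,w \right)} = 3 T - 4 w = - 4 w + 3 T$)
$K{\left(b,5 \right)} 1322 = \left(\left(-4\right) 5 + 3 \cdot 12\right) 1322 = \left(-20 + 36\right) 1322 = 16 \cdot 1322 = 21152$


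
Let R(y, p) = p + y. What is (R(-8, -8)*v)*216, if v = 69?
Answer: -238464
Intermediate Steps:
(R(-8, -8)*v)*216 = ((-8 - 8)*69)*216 = -16*69*216 = -1104*216 = -238464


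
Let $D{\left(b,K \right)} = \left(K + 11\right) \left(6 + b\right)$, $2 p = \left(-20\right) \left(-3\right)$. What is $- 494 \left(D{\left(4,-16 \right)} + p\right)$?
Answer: $9880$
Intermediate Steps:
$p = 30$ ($p = \frac{\left(-20\right) \left(-3\right)}{2} = \frac{1}{2} \cdot 60 = 30$)
$D{\left(b,K \right)} = \left(6 + b\right) \left(11 + K\right)$ ($D{\left(b,K \right)} = \left(11 + K\right) \left(6 + b\right) = \left(6 + b\right) \left(11 + K\right)$)
$- 494 \left(D{\left(4,-16 \right)} + p\right) = - 494 \left(\left(66 + 6 \left(-16\right) + 11 \cdot 4 - 64\right) + 30\right) = - 494 \left(\left(66 - 96 + 44 - 64\right) + 30\right) = - 494 \left(-50 + 30\right) = \left(-494\right) \left(-20\right) = 9880$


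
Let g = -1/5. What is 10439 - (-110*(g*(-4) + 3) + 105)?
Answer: 10752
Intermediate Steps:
g = -1/5 (g = -1*1/5 = -1/5 ≈ -0.20000)
10439 - (-110*(g*(-4) + 3) + 105) = 10439 - (-110*(-1/5*(-4) + 3) + 105) = 10439 - (-110*(4/5 + 3) + 105) = 10439 - (-110*19/5 + 105) = 10439 - (-418 + 105) = 10439 - 1*(-313) = 10439 + 313 = 10752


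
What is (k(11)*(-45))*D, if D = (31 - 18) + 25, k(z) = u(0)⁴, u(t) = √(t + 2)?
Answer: -6840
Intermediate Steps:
u(t) = √(2 + t)
k(z) = 4 (k(z) = (√(2 + 0))⁴ = (√2)⁴ = 4)
D = 38 (D = 13 + 25 = 38)
(k(11)*(-45))*D = (4*(-45))*38 = -180*38 = -6840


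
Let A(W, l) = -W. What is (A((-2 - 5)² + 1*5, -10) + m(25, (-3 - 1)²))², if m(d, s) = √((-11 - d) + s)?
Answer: 2896 - 216*I*√5 ≈ 2896.0 - 482.99*I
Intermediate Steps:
m(d, s) = √(-11 + s - d)
(A((-2 - 5)² + 1*5, -10) + m(25, (-3 - 1)²))² = (-((-2 - 5)² + 1*5) + √(-11 + (-3 - 1)² - 1*25))² = (-((-7)² + 5) + √(-11 + (-4)² - 25))² = (-(49 + 5) + √(-11 + 16 - 25))² = (-1*54 + √(-20))² = (-54 + 2*I*√5)²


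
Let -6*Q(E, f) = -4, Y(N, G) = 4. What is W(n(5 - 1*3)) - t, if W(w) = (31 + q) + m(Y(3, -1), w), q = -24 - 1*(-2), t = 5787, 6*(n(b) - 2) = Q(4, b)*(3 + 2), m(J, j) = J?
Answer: -5774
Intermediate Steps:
Q(E, f) = 2/3 (Q(E, f) = -1/6*(-4) = 2/3)
n(b) = 23/9 (n(b) = 2 + (2*(3 + 2)/3)/6 = 2 + ((2/3)*5)/6 = 2 + (1/6)*(10/3) = 2 + 5/9 = 23/9)
q = -22 (q = -24 + 2 = -22)
W(w) = 13 (W(w) = (31 - 22) + 4 = 9 + 4 = 13)
W(n(5 - 1*3)) - t = 13 - 1*5787 = 13 - 5787 = -5774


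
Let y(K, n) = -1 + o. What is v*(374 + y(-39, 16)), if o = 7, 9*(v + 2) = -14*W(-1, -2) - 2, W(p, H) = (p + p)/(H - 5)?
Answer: -3040/3 ≈ -1013.3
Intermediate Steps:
W(p, H) = 2*p/(-5 + H) (W(p, H) = (2*p)/(-5 + H) = 2*p/(-5 + H))
v = -8/3 (v = -2 + (-28*(-1)/(-5 - 2) - 2)/9 = -2 + (-28*(-1)/(-7) - 2)/9 = -2 + (-28*(-1)*(-1)/7 - 2)/9 = -2 + (-14*2/7 - 2)/9 = -2 + (-4 - 2)/9 = -2 + (⅑)*(-6) = -2 - ⅔ = -8/3 ≈ -2.6667)
y(K, n) = 6 (y(K, n) = -1 + 7 = 6)
v*(374 + y(-39, 16)) = -8*(374 + 6)/3 = -8/3*380 = -3040/3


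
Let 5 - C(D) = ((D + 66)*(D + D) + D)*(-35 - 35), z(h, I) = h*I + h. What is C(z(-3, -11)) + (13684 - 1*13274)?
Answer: 405715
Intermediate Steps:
z(h, I) = h + I*h (z(h, I) = I*h + h = h + I*h)
C(D) = 5 + 70*D + 140*D*(66 + D) (C(D) = 5 - ((D + 66)*(D + D) + D)*(-35 - 35) = 5 - ((66 + D)*(2*D) + D)*(-70) = 5 - (2*D*(66 + D) + D)*(-70) = 5 - (D + 2*D*(66 + D))*(-70) = 5 - (-70*D - 140*D*(66 + D)) = 5 + (70*D + 140*D*(66 + D)) = 5 + 70*D + 140*D*(66 + D))
C(z(-3, -11)) + (13684 - 1*13274) = (5 + 140*(-3*(1 - 11))² + 9310*(-3*(1 - 11))) + (13684 - 1*13274) = (5 + 140*(-3*(-10))² + 9310*(-3*(-10))) + (13684 - 13274) = (5 + 140*30² + 9310*30) + 410 = (5 + 140*900 + 279300) + 410 = (5 + 126000 + 279300) + 410 = 405305 + 410 = 405715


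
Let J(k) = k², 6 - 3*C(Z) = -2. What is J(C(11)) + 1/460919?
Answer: 29498825/4148271 ≈ 7.1111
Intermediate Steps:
C(Z) = 8/3 (C(Z) = 2 - ⅓*(-2) = 2 + ⅔ = 8/3)
J(C(11)) + 1/460919 = (8/3)² + 1/460919 = 64/9 + 1/460919 = 29498825/4148271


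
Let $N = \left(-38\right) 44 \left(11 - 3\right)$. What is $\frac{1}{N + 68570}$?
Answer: $\frac{1}{55194} \approx 1.8118 \cdot 10^{-5}$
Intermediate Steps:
$N = -13376$ ($N = - 1672 \left(11 - 3\right) = \left(-1672\right) 8 = -13376$)
$\frac{1}{N + 68570} = \frac{1}{-13376 + 68570} = \frac{1}{55194}$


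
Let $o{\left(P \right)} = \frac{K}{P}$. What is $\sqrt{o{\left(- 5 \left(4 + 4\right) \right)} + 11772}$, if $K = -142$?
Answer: $\frac{\sqrt{1177555}}{10} \approx 108.52$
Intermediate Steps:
$o{\left(P \right)} = - \frac{142}{P}$
$\sqrt{o{\left(- 5 \left(4 + 4\right) \right)} + 11772} = \sqrt{- \frac{142}{\left(-5\right) \left(4 + 4\right)} + 11772} = \sqrt{- \frac{142}{\left(-5\right) 8} + 11772} = \sqrt{- \frac{142}{-40} + 11772} = \sqrt{\left(-142\right) \left(- \frac{1}{40}\right) + 11772} = \sqrt{\frac{71}{20} + 11772} = \sqrt{\frac{235511}{20}} = \frac{\sqrt{1177555}}{10}$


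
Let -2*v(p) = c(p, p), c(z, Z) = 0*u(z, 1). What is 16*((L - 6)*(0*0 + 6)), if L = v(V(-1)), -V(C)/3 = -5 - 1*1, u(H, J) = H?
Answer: -576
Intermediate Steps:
V(C) = 18 (V(C) = -3*(-5 - 1*1) = -3*(-5 - 1) = -3*(-6) = 18)
c(z, Z) = 0 (c(z, Z) = 0*z = 0)
v(p) = 0 (v(p) = -1/2*0 = 0)
L = 0
16*((L - 6)*(0*0 + 6)) = 16*((0 - 6)*(0*0 + 6)) = 16*(-6*(0 + 6)) = 16*(-6*6) = 16*(-36) = -576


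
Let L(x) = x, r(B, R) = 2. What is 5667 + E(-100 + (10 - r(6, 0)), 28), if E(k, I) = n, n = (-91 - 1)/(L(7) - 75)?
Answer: 96362/17 ≈ 5668.4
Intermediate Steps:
n = 23/17 (n = (-91 - 1)/(7 - 75) = -92/(-68) = -92*(-1/68) = 23/17 ≈ 1.3529)
E(k, I) = 23/17
5667 + E(-100 + (10 - r(6, 0)), 28) = 5667 + 23/17 = 96362/17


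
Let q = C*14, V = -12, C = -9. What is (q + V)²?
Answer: 19044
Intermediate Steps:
q = -126 (q = -9*14 = -126)
(q + V)² = (-126 - 12)² = (-138)² = 19044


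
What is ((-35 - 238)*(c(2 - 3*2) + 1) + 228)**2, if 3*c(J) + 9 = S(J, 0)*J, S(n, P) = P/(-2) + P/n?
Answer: 599076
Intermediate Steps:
S(n, P) = -P/2 + P/n (S(n, P) = P*(-1/2) + P/n = -P/2 + P/n)
c(J) = -3 (c(J) = -3 + ((-1/2*0 + 0/J)*J)/3 = -3 + ((0 + 0)*J)/3 = -3 + (0*J)/3 = -3 + (1/3)*0 = -3 + 0 = -3)
((-35 - 238)*(c(2 - 3*2) + 1) + 228)**2 = ((-35 - 238)*(-3 + 1) + 228)**2 = (-273*(-2) + 228)**2 = (546 + 228)**2 = 774**2 = 599076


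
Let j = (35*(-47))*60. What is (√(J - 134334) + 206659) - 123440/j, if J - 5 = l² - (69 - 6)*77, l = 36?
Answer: 1019868337/4935 + 2*I*√34471 ≈ 2.0666e+5 + 371.33*I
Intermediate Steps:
J = -3550 (J = 5 + (36² - (69 - 6)*77) = 5 + (1296 - 63*77) = 5 + (1296 - 1*4851) = 5 + (1296 - 4851) = 5 - 3555 = -3550)
j = -98700 (j = -1645*60 = -98700)
(√(J - 134334) + 206659) - 123440/j = (√(-3550 - 134334) + 206659) - 123440/(-98700) = (√(-137884) + 206659) - 123440*(-1/98700) = (2*I*√34471 + 206659) + 6172/4935 = (206659 + 2*I*√34471) + 6172/4935 = 1019868337/4935 + 2*I*√34471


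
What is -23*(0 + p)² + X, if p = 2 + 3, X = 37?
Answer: -538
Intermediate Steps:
p = 5
-23*(0 + p)² + X = -23*(0 + 5)² + 37 = -23*5² + 37 = -23*25 + 37 = -575 + 37 = -538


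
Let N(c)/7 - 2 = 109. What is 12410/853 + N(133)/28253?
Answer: 351282511/24099809 ≈ 14.576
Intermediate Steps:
N(c) = 777 (N(c) = 14 + 7*109 = 14 + 763 = 777)
12410/853 + N(133)/28253 = 12410/853 + 777/28253 = 351282511/24099809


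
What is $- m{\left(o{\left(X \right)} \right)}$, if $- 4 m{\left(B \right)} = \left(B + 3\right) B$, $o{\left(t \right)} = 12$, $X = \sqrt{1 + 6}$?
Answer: $45$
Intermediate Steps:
$X = \sqrt{7} \approx 2.6458$
$m{\left(B \right)} = - \frac{B \left(3 + B\right)}{4}$ ($m{\left(B \right)} = - \frac{\left(B + 3\right) B}{4} = - \frac{\left(3 + B\right) B}{4} = - \frac{B \left(3 + B\right)}{4}$)
$- m{\left(o{\left(X \right)} \right)} = - \frac{\left(-1\right) 12 \left(3 + 12\right)}{4} = - \frac{\left(-1\right) 12 \cdot 15}{4} = \left(-1\right) \left(-45\right) = 45$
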